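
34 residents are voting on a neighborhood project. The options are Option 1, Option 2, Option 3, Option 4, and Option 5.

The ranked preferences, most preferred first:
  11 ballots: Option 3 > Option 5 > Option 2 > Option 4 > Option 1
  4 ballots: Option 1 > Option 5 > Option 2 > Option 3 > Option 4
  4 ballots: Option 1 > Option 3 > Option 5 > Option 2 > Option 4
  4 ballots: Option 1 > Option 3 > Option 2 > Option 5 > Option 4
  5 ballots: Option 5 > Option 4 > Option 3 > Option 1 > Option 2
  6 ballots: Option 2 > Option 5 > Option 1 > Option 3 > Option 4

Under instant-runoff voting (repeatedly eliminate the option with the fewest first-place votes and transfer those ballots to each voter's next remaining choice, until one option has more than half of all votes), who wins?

Round 1: Option 1 12, Option 2 6, Option 3 11, Option 4 0, Option 5 5. Option 4 eliminated.
Round 2: Option 1 12, Option 2 6, Option 3 11, Option 5 5. Option 5 eliminated.
Round 3: Option 1 12, Option 2 6, Option 3 16. Option 2 eliminated.
Round 4: Option 1 18, Option 3 16. Option 1 has a majority (≥18).

Option 1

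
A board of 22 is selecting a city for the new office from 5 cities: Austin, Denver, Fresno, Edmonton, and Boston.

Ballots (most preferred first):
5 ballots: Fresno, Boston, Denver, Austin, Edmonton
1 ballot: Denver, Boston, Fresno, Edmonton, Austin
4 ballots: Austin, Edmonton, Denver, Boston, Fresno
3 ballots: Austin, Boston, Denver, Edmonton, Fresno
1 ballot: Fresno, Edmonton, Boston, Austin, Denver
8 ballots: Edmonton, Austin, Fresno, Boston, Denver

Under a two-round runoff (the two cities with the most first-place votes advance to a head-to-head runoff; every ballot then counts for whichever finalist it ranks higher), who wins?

Austin

Round 1 first-place votes: Austin 7, Denver 1, Fresno 6, Edmonton 8, Boston 0. Edmonton and Austin advance.
Runoff: Edmonton is ranked above Austin on 10 ballots, Austin above Edmonton on 12.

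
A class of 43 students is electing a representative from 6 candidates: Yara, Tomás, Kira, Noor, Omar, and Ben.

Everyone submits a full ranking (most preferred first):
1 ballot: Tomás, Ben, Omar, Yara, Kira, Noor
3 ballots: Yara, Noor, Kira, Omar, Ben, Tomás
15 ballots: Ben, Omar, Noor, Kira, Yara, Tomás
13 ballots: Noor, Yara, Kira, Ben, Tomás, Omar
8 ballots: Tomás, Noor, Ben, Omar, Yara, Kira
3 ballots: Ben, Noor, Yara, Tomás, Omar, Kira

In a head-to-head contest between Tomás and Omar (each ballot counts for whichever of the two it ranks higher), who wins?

Tomás

Tomás is ranked above Omar on 25 ballots; Omar above Tomás on 18.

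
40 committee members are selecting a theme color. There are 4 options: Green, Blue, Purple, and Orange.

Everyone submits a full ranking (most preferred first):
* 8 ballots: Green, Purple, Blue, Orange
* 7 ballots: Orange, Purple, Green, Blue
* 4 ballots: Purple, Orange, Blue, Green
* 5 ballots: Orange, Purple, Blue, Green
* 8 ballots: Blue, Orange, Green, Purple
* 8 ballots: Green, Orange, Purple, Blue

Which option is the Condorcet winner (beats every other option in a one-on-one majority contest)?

Orange vs Green: 24–16
Orange vs Blue: 24–16
Orange vs Purple: 28–12
Orange beats every other option.

Orange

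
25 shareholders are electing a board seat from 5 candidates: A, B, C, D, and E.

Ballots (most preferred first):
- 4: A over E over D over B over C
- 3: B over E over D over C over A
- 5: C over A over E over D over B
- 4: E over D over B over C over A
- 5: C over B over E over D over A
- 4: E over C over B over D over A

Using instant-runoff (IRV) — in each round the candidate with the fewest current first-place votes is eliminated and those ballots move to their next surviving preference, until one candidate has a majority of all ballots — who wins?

E

Round 1: A 4, B 3, C 10, D 0, E 8. D eliminated.
Round 2: A 4, B 3, C 10, E 8. B eliminated.
Round 3: A 4, C 10, E 11. A eliminated.
Round 4: C 10, E 15. E has a majority (≥13).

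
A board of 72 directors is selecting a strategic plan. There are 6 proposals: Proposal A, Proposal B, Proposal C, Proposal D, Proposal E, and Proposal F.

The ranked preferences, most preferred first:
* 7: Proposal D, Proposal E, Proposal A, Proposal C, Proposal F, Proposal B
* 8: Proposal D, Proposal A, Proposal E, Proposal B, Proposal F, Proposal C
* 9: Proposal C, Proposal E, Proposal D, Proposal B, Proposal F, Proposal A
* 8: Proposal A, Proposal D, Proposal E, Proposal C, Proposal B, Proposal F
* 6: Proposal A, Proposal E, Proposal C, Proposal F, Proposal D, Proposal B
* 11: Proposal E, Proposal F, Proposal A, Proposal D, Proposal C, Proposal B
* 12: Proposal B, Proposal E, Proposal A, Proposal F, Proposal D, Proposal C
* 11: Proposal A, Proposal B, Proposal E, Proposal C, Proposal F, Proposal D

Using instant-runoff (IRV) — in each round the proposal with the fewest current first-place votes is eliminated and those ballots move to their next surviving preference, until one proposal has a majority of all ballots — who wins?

Proposal E

Round 1: Proposal A 25, Proposal B 12, Proposal C 9, Proposal D 15, Proposal E 11, Proposal F 0. Proposal F eliminated.
Round 2: Proposal A 25, Proposal B 12, Proposal C 9, Proposal D 15, Proposal E 11. Proposal C eliminated.
Round 3: Proposal A 25, Proposal B 12, Proposal D 15, Proposal E 20. Proposal B eliminated.
Round 4: Proposal A 25, Proposal D 15, Proposal E 32. Proposal D eliminated.
Round 5: Proposal A 33, Proposal E 39. Proposal E has a majority (≥37).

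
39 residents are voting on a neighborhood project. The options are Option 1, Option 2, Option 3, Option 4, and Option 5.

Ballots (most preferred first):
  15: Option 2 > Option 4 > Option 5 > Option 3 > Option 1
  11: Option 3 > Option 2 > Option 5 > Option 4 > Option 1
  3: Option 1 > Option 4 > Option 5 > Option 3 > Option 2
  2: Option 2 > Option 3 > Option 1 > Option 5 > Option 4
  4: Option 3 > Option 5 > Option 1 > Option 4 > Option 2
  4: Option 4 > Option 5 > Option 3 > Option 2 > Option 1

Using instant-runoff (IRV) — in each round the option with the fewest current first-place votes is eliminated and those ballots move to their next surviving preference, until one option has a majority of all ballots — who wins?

Option 3

Round 1: Option 1 3, Option 2 17, Option 3 15, Option 4 4, Option 5 0. Option 5 eliminated.
Round 2: Option 1 3, Option 2 17, Option 3 15, Option 4 4. Option 1 eliminated.
Round 3: Option 2 17, Option 3 15, Option 4 7. Option 4 eliminated.
Round 4: Option 2 17, Option 3 22. Option 3 has a majority (≥20).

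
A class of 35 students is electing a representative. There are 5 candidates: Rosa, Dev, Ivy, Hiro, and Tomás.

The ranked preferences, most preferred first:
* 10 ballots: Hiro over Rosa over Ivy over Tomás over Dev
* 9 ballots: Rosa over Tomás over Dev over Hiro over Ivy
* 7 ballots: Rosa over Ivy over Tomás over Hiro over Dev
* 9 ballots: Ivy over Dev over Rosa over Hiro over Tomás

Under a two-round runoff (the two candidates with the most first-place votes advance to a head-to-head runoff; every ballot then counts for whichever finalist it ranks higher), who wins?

Rosa

Round 1 first-place votes: Rosa 16, Dev 0, Ivy 9, Hiro 10, Tomás 0. Rosa and Hiro advance.
Runoff: Rosa is ranked above Hiro on 25 ballots, Hiro above Rosa on 10.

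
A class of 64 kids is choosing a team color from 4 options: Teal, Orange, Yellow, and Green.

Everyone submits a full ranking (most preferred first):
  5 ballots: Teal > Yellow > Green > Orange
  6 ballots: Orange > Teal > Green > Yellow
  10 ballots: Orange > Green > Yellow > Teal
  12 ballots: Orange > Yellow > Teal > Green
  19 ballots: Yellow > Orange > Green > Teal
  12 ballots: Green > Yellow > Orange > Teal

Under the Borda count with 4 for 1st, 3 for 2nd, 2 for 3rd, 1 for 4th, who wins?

Teal: 5×4 + 6×3 + 10×1 + 12×2 + 19×1 + 12×1 = 103
Orange: 5×1 + 6×4 + 10×4 + 12×4 + 19×3 + 12×2 = 198
Yellow: 5×3 + 6×1 + 10×2 + 12×3 + 19×4 + 12×3 = 189
Green: 5×2 + 6×2 + 10×3 + 12×1 + 19×2 + 12×4 = 150

Orange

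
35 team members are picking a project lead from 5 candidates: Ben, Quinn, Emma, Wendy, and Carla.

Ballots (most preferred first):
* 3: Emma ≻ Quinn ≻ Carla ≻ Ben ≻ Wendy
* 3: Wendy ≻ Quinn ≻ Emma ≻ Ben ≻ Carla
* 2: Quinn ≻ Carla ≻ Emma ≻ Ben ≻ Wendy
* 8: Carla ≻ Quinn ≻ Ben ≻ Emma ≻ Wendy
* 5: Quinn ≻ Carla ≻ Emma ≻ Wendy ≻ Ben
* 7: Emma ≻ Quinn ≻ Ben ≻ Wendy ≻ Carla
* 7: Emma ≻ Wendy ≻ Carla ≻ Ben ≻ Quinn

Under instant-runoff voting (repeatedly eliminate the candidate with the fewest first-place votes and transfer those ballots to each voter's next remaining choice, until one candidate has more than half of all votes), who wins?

Quinn

Round 1: Ben 0, Quinn 7, Emma 17, Wendy 3, Carla 8. Ben eliminated.
Round 2: Quinn 7, Emma 17, Wendy 3, Carla 8. Wendy eliminated.
Round 3: Quinn 10, Emma 17, Carla 8. Carla eliminated.
Round 4: Quinn 18, Emma 17. Quinn has a majority (≥18).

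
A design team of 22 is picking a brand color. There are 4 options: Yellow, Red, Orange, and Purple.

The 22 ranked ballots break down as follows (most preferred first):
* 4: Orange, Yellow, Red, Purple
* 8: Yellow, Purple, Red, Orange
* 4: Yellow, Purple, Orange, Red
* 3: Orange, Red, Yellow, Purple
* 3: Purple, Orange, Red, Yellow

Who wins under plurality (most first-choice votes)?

Yellow

First-place votes: Yellow 12, Red 0, Orange 7, Purple 3.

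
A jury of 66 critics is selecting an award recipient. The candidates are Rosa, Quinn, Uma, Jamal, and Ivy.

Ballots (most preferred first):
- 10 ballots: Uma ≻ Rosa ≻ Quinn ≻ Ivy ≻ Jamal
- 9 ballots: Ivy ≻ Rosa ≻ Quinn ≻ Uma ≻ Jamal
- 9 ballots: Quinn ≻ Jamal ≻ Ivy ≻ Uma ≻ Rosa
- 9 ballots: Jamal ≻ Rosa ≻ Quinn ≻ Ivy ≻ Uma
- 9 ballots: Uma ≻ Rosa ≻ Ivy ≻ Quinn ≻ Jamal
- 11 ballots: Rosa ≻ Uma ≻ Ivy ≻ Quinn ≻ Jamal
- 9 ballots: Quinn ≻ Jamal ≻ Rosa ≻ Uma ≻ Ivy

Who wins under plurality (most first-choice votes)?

Uma

First-place votes: Rosa 11, Quinn 18, Uma 19, Jamal 9, Ivy 9.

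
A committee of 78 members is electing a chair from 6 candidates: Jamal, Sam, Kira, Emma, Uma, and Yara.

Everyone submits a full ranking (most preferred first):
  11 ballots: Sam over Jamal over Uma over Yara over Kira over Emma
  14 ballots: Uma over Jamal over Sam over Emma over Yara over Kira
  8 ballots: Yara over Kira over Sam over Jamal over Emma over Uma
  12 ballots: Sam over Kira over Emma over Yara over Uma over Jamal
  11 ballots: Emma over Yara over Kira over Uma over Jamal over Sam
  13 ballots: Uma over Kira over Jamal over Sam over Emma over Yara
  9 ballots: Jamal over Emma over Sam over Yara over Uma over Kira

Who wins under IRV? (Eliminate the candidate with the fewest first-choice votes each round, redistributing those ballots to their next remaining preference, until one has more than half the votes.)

Round 1: Jamal 9, Sam 23, Kira 0, Emma 11, Uma 27, Yara 8. Kira eliminated.
Round 2: Jamal 9, Sam 23, Emma 11, Uma 27, Yara 8. Yara eliminated.
Round 3: Jamal 9, Sam 31, Emma 11, Uma 27. Jamal eliminated.
Round 4: Sam 31, Emma 20, Uma 27. Emma eliminated.
Round 5: Sam 40, Uma 38. Sam has a majority (≥40).

Sam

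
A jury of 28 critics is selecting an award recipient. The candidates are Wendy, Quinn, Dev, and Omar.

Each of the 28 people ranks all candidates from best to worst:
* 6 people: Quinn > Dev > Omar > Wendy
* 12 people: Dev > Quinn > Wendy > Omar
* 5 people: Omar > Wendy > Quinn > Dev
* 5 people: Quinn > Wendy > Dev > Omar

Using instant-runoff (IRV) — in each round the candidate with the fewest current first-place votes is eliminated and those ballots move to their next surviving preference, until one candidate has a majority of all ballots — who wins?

Quinn

Round 1: Wendy 0, Quinn 11, Dev 12, Omar 5. Wendy eliminated.
Round 2: Quinn 11, Dev 12, Omar 5. Omar eliminated.
Round 3: Quinn 16, Dev 12. Quinn has a majority (≥15).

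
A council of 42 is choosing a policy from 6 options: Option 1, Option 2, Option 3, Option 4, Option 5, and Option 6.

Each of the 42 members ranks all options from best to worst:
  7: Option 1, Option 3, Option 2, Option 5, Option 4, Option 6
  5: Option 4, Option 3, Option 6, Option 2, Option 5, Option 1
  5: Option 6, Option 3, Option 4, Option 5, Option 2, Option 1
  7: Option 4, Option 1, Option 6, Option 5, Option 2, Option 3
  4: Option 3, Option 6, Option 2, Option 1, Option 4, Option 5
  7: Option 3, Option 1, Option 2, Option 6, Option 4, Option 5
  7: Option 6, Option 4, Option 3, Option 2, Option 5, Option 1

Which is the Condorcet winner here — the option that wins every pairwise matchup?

Option 3

Option 3 vs Option 1: 28–14
Option 3 vs Option 2: 35–7
Option 3 vs Option 4: 23–19
Option 3 vs Option 5: 35–7
Option 3 vs Option 6: 23–19
Option 3 beats every other option.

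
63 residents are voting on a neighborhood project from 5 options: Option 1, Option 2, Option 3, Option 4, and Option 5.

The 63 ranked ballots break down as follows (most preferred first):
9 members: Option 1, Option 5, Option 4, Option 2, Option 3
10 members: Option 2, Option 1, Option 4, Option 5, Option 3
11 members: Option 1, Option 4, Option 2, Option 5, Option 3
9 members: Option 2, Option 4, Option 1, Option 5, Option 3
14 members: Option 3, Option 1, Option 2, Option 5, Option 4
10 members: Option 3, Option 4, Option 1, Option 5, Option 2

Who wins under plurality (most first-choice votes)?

Option 3

First-place votes: Option 1 20, Option 2 19, Option 3 24, Option 4 0, Option 5 0.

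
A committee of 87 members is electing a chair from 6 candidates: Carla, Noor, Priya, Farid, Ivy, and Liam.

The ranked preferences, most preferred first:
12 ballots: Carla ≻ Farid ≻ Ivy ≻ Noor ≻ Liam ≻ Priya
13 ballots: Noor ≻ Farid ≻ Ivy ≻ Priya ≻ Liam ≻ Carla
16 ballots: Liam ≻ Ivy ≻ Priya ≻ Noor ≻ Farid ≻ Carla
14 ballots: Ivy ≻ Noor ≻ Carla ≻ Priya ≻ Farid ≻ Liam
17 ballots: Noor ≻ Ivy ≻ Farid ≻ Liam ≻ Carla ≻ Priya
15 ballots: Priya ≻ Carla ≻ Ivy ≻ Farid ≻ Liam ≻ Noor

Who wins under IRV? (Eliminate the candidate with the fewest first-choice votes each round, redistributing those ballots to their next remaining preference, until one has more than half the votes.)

Ivy

Round 1: Carla 12, Noor 30, Priya 15, Farid 0, Ivy 14, Liam 16. Farid eliminated.
Round 2: Carla 12, Noor 30, Priya 15, Ivy 14, Liam 16. Carla eliminated.
Round 3: Noor 30, Priya 15, Ivy 26, Liam 16. Priya eliminated.
Round 4: Noor 30, Ivy 41, Liam 16. Liam eliminated.
Round 5: Noor 30, Ivy 57. Ivy has a majority (≥44).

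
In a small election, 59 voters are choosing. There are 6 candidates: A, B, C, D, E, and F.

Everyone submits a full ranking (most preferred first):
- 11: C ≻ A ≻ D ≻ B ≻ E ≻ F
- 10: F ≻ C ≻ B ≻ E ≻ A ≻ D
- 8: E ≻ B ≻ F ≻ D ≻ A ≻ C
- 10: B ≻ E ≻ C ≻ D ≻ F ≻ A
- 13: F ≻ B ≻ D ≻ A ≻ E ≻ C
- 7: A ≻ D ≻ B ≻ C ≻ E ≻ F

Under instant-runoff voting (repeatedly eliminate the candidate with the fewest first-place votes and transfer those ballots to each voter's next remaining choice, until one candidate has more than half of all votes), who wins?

B

Round 1: A 7, B 10, C 11, D 0, E 8, F 23. D eliminated.
Round 2: A 7, B 10, C 11, E 8, F 23. A eliminated.
Round 3: B 17, C 11, E 8, F 23. E eliminated.
Round 4: B 25, C 11, F 23. C eliminated.
Round 5: B 36, F 23. B has a majority (≥30).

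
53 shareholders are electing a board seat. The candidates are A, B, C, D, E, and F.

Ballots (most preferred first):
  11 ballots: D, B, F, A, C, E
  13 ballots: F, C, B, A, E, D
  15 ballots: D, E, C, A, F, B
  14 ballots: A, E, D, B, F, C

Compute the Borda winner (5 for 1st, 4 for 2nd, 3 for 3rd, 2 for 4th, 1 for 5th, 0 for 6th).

D

A: 11×2 + 13×2 + 15×2 + 14×5 = 148
B: 11×4 + 13×3 + 15×0 + 14×2 = 111
C: 11×1 + 13×4 + 15×3 + 14×0 = 108
D: 11×5 + 13×0 + 15×5 + 14×3 = 172
E: 11×0 + 13×1 + 15×4 + 14×4 = 129
F: 11×3 + 13×5 + 15×1 + 14×1 = 127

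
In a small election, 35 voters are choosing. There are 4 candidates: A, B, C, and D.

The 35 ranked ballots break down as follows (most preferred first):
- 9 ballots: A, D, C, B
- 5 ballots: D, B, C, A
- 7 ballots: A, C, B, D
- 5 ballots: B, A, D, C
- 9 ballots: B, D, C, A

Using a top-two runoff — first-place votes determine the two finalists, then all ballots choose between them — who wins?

B

Round 1 first-place votes: A 16, B 14, C 0, D 5. A and B advance.
Runoff: A is ranked above B on 16 ballots, B above A on 19.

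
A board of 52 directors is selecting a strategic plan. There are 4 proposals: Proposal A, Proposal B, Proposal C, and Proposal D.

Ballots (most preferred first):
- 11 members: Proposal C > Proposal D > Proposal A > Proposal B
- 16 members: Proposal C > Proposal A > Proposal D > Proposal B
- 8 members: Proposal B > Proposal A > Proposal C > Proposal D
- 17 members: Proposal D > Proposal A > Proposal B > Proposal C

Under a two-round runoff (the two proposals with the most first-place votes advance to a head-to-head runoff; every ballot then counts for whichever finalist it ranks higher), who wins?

Proposal C

Round 1 first-place votes: Proposal A 0, Proposal B 8, Proposal C 27, Proposal D 17. Proposal C and Proposal D advance.
Runoff: Proposal C is ranked above Proposal D on 35 ballots, Proposal D above Proposal C on 17.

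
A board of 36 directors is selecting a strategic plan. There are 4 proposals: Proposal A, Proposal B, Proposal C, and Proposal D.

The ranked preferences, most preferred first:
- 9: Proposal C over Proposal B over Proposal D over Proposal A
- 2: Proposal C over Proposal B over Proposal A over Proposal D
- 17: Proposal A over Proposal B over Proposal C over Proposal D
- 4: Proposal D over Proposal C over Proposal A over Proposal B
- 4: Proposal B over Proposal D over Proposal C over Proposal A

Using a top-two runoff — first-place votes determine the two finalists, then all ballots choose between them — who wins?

Proposal C

Round 1 first-place votes: Proposal A 17, Proposal B 4, Proposal C 11, Proposal D 4. Proposal A and Proposal C advance.
Runoff: Proposal A is ranked above Proposal C on 17 ballots, Proposal C above Proposal A on 19.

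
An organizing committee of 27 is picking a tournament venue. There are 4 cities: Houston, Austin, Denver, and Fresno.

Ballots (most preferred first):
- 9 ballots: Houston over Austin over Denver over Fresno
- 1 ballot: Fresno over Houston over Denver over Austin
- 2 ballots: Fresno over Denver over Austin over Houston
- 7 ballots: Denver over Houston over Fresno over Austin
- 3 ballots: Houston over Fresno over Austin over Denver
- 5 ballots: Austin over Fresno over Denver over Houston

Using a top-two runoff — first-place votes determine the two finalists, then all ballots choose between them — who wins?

Denver

Round 1 first-place votes: Houston 12, Austin 5, Denver 7, Fresno 3. Houston and Denver advance.
Runoff: Houston is ranked above Denver on 13 ballots, Denver above Houston on 14.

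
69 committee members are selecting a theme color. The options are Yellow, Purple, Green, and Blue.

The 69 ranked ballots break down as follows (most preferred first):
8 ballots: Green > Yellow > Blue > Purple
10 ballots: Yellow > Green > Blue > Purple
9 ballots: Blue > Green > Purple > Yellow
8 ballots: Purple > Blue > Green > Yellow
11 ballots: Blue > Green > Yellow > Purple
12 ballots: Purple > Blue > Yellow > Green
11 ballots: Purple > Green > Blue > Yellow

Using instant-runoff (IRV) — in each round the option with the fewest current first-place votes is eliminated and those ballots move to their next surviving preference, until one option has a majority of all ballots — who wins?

Round 1: Yellow 10, Purple 31, Green 8, Blue 20. Green eliminated.
Round 2: Yellow 18, Purple 31, Blue 20. Yellow eliminated.
Round 3: Purple 31, Blue 38. Blue has a majority (≥35).

Blue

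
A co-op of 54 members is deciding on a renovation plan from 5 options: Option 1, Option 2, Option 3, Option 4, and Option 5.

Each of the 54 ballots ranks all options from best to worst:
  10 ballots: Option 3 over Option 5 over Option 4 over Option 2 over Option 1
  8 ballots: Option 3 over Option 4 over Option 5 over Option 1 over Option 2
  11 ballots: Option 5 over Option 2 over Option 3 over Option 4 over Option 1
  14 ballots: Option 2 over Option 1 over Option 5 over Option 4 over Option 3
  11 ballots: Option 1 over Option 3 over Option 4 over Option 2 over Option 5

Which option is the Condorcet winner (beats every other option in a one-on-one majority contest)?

Option 3 vs Option 1: 29–25
Option 3 vs Option 2: 29–25
Option 3 vs Option 4: 40–14
Option 3 vs Option 5: 29–25
Option 3 beats every other option.

Option 3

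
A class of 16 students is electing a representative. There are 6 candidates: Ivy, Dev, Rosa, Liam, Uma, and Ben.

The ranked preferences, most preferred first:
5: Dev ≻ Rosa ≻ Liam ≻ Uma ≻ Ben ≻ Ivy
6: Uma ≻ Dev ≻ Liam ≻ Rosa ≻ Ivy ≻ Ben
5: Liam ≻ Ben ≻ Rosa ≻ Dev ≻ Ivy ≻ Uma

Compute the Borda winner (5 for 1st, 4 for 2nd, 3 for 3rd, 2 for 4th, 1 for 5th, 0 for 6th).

Ivy: 5×0 + 6×1 + 5×1 = 11
Dev: 5×5 + 6×4 + 5×2 = 59
Rosa: 5×4 + 6×2 + 5×3 = 47
Liam: 5×3 + 6×3 + 5×5 = 58
Uma: 5×2 + 6×5 + 5×0 = 40
Ben: 5×1 + 6×0 + 5×4 = 25

Dev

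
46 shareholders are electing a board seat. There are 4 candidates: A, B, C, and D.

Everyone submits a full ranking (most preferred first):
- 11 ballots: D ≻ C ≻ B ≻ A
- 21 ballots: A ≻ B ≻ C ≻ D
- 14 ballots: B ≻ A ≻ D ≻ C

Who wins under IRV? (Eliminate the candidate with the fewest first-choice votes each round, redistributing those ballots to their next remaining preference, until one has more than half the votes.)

B

Round 1: A 21, B 14, C 0, D 11. C eliminated.
Round 2: A 21, B 14, D 11. D eliminated.
Round 3: A 21, B 25. B has a majority (≥24).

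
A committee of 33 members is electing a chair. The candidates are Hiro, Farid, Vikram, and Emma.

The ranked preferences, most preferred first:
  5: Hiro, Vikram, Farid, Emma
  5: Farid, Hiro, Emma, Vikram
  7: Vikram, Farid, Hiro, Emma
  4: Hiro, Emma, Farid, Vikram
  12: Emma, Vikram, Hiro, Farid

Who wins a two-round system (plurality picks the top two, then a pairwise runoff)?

Hiro

Round 1 first-place votes: Hiro 9, Farid 5, Vikram 7, Emma 12. Emma and Hiro advance.
Runoff: Emma is ranked above Hiro on 12 ballots, Hiro above Emma on 21.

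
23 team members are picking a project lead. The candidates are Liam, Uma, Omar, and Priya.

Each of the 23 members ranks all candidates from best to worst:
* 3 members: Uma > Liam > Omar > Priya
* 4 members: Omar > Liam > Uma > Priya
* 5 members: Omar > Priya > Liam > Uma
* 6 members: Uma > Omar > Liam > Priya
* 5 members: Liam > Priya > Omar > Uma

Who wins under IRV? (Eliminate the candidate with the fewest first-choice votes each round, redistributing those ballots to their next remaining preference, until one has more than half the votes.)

Round 1: Liam 5, Uma 9, Omar 9, Priya 0. Priya eliminated.
Round 2: Liam 5, Uma 9, Omar 9. Liam eliminated.
Round 3: Uma 9, Omar 14. Omar has a majority (≥12).

Omar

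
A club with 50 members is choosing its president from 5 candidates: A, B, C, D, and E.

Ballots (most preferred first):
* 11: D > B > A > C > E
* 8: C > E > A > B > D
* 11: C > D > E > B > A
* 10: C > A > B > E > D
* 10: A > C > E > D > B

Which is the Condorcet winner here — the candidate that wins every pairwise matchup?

C

C vs A: 29–21
C vs B: 39–11
C vs D: 39–11
C vs E: 50–0
C beats every other candidate.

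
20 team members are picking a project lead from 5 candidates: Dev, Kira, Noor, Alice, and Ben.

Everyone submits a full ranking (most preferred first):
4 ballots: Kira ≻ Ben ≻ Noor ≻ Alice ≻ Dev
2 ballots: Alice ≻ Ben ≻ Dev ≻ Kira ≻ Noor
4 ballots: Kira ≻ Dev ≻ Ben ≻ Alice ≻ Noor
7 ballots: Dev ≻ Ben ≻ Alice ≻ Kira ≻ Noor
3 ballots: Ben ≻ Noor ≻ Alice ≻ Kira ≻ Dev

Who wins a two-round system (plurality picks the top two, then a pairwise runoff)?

Round 1 first-place votes: Dev 7, Kira 8, Noor 0, Alice 2, Ben 3. Kira and Dev advance.
Runoff: Kira is ranked above Dev on 11 ballots, Dev above Kira on 9.

Kira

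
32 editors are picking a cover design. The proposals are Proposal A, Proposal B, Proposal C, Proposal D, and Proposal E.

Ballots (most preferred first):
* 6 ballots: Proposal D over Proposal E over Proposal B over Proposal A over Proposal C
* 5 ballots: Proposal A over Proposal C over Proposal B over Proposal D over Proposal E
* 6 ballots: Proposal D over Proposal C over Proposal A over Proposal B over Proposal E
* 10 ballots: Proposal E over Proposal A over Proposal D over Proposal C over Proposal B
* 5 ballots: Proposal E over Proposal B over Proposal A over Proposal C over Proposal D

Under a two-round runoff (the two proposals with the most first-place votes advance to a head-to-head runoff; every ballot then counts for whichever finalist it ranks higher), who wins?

Round 1 first-place votes: Proposal A 5, Proposal B 0, Proposal C 0, Proposal D 12, Proposal E 15. Proposal E and Proposal D advance.
Runoff: Proposal E is ranked above Proposal D on 15 ballots, Proposal D above Proposal E on 17.

Proposal D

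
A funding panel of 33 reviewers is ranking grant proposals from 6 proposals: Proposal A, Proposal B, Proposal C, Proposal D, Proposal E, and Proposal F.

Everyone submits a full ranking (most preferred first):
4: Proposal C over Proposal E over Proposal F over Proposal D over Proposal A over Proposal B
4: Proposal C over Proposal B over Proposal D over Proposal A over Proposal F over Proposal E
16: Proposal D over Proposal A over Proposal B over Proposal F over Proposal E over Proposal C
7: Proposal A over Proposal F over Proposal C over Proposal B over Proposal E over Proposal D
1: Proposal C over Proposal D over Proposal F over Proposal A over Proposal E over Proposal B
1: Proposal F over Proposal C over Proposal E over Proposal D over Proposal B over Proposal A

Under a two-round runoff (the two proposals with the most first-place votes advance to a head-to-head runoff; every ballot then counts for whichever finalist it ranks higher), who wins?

Proposal C

Round 1 first-place votes: Proposal A 7, Proposal B 0, Proposal C 9, Proposal D 16, Proposal E 0, Proposal F 1. Proposal D and Proposal C advance.
Runoff: Proposal D is ranked above Proposal C on 16 ballots, Proposal C above Proposal D on 17.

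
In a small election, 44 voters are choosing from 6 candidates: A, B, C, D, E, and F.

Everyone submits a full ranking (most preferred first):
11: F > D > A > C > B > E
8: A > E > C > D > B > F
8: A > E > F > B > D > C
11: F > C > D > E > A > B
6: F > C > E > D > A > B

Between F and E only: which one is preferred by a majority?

F is ranked above E on 28 ballots; E above F on 16.

F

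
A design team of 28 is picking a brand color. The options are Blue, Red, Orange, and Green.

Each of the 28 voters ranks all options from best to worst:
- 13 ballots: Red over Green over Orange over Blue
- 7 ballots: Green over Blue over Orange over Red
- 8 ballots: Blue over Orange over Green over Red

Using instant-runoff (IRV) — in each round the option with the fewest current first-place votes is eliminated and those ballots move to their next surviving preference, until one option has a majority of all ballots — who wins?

Blue

Round 1: Blue 8, Red 13, Orange 0, Green 7. Orange eliminated.
Round 2: Blue 8, Red 13, Green 7. Green eliminated.
Round 3: Blue 15, Red 13. Blue has a majority (≥15).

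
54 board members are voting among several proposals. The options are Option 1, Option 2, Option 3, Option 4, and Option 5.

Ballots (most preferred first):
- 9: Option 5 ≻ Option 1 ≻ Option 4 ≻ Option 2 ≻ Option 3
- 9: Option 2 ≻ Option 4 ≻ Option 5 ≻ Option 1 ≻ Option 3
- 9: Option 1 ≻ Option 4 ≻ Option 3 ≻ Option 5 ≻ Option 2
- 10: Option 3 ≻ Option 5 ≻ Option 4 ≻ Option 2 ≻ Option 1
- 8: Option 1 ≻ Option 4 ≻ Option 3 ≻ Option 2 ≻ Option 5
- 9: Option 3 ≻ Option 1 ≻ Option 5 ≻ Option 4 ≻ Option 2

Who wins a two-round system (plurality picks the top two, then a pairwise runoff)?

Option 1

Round 1 first-place votes: Option 1 17, Option 2 9, Option 3 19, Option 4 0, Option 5 9. Option 3 and Option 1 advance.
Runoff: Option 3 is ranked above Option 1 on 19 ballots, Option 1 above Option 3 on 35.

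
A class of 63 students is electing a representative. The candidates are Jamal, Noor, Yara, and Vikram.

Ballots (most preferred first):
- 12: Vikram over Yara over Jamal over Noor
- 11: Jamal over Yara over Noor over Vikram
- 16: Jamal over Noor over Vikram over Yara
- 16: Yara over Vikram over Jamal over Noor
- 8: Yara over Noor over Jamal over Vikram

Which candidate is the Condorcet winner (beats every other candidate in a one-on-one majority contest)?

Yara

Yara vs Jamal: 36–27
Yara vs Noor: 47–16
Yara vs Vikram: 35–28
Yara beats every other candidate.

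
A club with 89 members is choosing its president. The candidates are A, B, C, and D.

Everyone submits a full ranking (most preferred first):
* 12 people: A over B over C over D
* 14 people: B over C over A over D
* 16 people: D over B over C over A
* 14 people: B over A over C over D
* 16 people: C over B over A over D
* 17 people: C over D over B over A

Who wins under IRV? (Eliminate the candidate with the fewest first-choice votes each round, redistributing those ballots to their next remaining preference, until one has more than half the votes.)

B

Round 1: A 12, B 28, C 33, D 16. A eliminated.
Round 2: B 40, C 33, D 16. D eliminated.
Round 3: B 56, C 33. B has a majority (≥45).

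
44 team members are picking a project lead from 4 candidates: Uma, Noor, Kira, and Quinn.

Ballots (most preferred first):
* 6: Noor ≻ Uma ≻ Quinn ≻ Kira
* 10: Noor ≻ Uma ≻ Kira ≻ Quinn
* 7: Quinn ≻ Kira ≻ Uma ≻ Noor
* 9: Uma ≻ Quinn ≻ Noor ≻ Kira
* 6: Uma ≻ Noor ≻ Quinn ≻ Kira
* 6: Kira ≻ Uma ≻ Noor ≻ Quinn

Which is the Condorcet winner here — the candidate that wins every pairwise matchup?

Uma

Uma vs Noor: 28–16
Uma vs Kira: 31–13
Uma vs Quinn: 37–7
Uma beats every other candidate.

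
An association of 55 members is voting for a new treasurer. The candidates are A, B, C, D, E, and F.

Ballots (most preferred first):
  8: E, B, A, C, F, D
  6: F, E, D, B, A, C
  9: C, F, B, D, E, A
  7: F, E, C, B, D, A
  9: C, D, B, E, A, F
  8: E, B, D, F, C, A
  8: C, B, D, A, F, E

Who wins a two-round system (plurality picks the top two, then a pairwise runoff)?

E

Round 1 first-place votes: A 0, B 0, C 26, D 0, E 16, F 13. C and E advance.
Runoff: C is ranked above E on 26 ballots, E above C on 29.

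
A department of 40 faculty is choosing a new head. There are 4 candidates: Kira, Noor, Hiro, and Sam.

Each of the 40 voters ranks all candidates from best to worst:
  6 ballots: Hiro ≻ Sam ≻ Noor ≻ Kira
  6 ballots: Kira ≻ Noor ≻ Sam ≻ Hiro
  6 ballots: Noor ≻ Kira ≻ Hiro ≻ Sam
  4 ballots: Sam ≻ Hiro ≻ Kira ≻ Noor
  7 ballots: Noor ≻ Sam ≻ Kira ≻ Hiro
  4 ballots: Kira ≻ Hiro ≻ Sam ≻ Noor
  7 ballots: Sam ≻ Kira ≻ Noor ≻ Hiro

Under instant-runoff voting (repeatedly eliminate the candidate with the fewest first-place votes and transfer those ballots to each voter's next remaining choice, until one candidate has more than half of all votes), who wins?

Sam

Round 1: Kira 10, Noor 13, Hiro 6, Sam 11. Hiro eliminated.
Round 2: Kira 10, Noor 13, Sam 17. Kira eliminated.
Round 3: Noor 19, Sam 21. Sam has a majority (≥21).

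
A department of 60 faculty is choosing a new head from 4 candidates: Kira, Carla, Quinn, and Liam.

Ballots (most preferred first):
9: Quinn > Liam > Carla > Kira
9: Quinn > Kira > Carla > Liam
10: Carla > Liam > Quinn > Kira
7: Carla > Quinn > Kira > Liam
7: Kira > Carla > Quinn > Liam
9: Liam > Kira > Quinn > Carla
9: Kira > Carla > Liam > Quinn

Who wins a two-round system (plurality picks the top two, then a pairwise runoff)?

Carla

Round 1 first-place votes: Kira 16, Carla 17, Quinn 18, Liam 9. Quinn and Carla advance.
Runoff: Quinn is ranked above Carla on 27 ballots, Carla above Quinn on 33.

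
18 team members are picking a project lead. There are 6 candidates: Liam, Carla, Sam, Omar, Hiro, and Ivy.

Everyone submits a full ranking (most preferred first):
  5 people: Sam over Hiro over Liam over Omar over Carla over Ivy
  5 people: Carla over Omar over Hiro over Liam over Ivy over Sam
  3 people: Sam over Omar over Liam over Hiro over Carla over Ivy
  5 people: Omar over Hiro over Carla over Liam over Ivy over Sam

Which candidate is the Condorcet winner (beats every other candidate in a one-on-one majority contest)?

Omar vs Liam: 13–5
Omar vs Carla: 13–5
Omar vs Sam: 10–8
Omar vs Hiro: 13–5
Omar vs Ivy: 18–0
Omar beats every other candidate.

Omar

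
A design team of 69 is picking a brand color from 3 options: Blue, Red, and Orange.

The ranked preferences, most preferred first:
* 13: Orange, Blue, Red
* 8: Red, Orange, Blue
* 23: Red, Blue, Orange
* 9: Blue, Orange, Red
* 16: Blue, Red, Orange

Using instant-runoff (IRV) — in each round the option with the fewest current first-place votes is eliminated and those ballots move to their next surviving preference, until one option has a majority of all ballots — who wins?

Blue

Round 1: Blue 25, Red 31, Orange 13. Orange eliminated.
Round 2: Blue 38, Red 31. Blue has a majority (≥35).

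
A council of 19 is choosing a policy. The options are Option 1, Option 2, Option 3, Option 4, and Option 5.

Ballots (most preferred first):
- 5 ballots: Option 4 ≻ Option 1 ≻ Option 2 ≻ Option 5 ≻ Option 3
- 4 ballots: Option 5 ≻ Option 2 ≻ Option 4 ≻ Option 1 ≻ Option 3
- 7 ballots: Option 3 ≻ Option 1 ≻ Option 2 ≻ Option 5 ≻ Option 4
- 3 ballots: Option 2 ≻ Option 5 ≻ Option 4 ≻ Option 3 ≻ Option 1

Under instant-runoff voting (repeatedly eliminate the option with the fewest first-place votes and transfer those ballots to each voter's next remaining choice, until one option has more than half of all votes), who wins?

Option 5

Round 1: Option 1 0, Option 2 3, Option 3 7, Option 4 5, Option 5 4. Option 1 eliminated.
Round 2: Option 2 3, Option 3 7, Option 4 5, Option 5 4. Option 2 eliminated.
Round 3: Option 3 7, Option 4 5, Option 5 7. Option 4 eliminated.
Round 4: Option 3 7, Option 5 12. Option 5 has a majority (≥10).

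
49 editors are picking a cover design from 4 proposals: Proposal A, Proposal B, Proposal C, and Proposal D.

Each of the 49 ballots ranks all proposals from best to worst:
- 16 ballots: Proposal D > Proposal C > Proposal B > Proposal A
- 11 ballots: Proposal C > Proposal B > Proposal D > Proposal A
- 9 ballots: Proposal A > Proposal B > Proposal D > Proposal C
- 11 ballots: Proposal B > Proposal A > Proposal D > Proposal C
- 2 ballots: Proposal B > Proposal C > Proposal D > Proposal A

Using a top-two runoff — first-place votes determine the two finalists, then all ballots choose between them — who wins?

Proposal B

Round 1 first-place votes: Proposal A 9, Proposal B 13, Proposal C 11, Proposal D 16. Proposal D and Proposal B advance.
Runoff: Proposal D is ranked above Proposal B on 16 ballots, Proposal B above Proposal D on 33.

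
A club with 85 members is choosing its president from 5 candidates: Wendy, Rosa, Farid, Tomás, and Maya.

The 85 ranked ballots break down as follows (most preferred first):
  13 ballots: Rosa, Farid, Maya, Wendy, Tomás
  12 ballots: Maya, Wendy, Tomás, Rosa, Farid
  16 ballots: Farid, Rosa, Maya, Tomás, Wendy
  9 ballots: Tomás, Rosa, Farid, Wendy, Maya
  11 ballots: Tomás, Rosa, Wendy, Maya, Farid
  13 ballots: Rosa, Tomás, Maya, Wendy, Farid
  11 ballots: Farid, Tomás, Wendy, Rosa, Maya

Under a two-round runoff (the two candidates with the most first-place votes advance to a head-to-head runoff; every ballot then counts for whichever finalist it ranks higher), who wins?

Rosa

Round 1 first-place votes: Wendy 0, Rosa 26, Farid 27, Tomás 20, Maya 12. Farid and Rosa advance.
Runoff: Farid is ranked above Rosa on 27 ballots, Rosa above Farid on 58.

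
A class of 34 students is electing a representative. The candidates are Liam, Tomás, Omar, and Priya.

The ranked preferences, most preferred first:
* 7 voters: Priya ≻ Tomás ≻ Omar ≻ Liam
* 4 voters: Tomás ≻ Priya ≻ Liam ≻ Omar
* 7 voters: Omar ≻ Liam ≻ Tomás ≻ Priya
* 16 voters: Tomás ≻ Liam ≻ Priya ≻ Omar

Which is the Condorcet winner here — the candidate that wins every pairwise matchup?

Tomás

Tomás vs Liam: 27–7
Tomás vs Omar: 27–7
Tomás vs Priya: 27–7
Tomás beats every other candidate.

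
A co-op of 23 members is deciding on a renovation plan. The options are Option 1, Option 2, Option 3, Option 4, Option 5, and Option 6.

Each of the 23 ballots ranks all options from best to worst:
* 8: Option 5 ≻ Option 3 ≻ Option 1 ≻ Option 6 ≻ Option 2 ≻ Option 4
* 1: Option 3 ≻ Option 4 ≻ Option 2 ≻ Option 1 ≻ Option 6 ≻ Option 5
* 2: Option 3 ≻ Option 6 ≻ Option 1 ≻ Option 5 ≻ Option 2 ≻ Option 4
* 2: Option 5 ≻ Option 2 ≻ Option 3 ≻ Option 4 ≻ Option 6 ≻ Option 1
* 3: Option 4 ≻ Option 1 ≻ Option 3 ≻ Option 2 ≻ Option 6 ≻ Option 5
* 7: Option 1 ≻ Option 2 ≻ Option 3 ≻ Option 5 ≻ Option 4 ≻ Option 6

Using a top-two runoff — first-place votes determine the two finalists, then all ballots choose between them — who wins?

Option 1

Round 1 first-place votes: Option 1 7, Option 2 0, Option 3 3, Option 4 3, Option 5 10, Option 6 0. Option 5 and Option 1 advance.
Runoff: Option 5 is ranked above Option 1 on 10 ballots, Option 1 above Option 5 on 13.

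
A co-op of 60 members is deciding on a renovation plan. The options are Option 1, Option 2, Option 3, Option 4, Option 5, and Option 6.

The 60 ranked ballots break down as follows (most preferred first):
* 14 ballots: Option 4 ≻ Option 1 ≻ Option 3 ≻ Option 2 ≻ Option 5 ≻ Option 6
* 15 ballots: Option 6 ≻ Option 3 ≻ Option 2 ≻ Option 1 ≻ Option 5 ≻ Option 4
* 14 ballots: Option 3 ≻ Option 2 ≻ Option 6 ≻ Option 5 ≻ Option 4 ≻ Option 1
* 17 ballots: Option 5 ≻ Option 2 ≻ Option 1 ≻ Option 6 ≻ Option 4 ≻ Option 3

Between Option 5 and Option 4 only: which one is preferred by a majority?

Option 5 is ranked above Option 4 on 46 ballots; Option 4 above Option 5 on 14.

Option 5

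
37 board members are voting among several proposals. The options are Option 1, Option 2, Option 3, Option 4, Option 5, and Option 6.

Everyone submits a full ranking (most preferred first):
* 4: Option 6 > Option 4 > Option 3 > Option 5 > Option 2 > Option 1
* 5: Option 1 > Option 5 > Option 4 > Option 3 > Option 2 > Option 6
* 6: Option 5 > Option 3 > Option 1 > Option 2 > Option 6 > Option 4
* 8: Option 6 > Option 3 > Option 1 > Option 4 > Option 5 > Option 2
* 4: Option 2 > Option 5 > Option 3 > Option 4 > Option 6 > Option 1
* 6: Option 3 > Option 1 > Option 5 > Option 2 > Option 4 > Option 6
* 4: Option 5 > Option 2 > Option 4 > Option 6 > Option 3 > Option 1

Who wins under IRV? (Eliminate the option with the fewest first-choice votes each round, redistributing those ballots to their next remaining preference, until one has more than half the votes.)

Round 1: Option 1 5, Option 2 4, Option 3 6, Option 4 0, Option 5 10, Option 6 12. Option 4 eliminated.
Round 2: Option 1 5, Option 2 4, Option 3 6, Option 5 10, Option 6 12. Option 2 eliminated.
Round 3: Option 1 5, Option 3 6, Option 5 14, Option 6 12. Option 1 eliminated.
Round 4: Option 3 6, Option 5 19, Option 6 12. Option 5 has a majority (≥19).

Option 5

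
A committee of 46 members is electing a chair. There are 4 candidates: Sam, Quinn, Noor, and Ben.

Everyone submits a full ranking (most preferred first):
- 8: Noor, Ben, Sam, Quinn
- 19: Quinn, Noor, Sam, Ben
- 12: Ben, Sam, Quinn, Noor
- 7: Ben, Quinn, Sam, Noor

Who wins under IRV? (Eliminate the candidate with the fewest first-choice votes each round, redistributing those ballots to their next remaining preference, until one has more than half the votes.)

Round 1: Sam 0, Quinn 19, Noor 8, Ben 19. Sam eliminated.
Round 2: Quinn 19, Noor 8, Ben 19. Noor eliminated.
Round 3: Quinn 19, Ben 27. Ben has a majority (≥24).

Ben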